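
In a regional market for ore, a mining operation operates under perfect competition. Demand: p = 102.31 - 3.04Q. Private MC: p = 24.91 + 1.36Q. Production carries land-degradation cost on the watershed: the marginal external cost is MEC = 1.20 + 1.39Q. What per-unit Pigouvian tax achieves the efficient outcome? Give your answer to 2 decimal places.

tax = 19.49 per unit

Social marginal cost = private MC + MEC = 26.11 + 2.75Q.
Set SMC = demand: 26.11 + 2.75Q = 102.31 - 3.04Q → Q* = 13.1606.
The Pigouvian tax equals MEC at Q*: 1.20 + 1.39×13.1606 = 19.4932.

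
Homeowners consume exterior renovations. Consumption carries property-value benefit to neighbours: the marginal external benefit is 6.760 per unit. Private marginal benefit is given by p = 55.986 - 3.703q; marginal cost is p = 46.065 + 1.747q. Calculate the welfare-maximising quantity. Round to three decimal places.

Social marginal benefit = demand + MEB = 62.746 - 3.703q.
Set SMB = MC: 62.746 - 3.703q = 46.065 + 1.747q → q* = 3.0607.

q* = 3.061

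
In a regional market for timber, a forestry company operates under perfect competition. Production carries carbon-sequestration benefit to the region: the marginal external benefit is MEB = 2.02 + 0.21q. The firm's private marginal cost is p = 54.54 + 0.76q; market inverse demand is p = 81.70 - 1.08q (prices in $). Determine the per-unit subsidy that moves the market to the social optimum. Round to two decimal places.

Social marginal cost = private MC − MEB = 52.52 + 0.55q.
Set SMC = demand: 52.52 + 0.55q = 81.70 - 1.08q → q* = 17.9018.
The Pigouvian subsidy equals MEB at q*: 2.02 + 0.21×17.9018 = 5.7794.

subsidy = $5.78 per unit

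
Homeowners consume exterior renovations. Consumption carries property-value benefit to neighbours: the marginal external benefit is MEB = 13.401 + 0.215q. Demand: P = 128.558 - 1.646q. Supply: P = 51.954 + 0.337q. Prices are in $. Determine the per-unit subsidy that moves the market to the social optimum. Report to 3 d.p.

subsidy = $24.346 per unit

Social marginal benefit = demand + MEB = 141.959 - 1.431q.
Set SMB = MC: 141.959 - 1.431q = 51.954 + 0.337q → q* = 50.9078.
The Pigouvian subsidy equals MEB at q*: 13.401 + 0.215×50.9078 = 24.3462.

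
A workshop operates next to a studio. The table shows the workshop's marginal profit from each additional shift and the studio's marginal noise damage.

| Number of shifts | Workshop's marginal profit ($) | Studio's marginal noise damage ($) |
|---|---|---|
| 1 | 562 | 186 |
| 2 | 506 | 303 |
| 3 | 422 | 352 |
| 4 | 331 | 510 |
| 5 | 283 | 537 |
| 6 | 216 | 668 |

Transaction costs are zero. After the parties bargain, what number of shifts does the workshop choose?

Bargaining reaches the level where marginal profit last exceeds marginal noise damage.
That holds through level 3 (422 ≥ 352) but not at 4 (331 < 510).

3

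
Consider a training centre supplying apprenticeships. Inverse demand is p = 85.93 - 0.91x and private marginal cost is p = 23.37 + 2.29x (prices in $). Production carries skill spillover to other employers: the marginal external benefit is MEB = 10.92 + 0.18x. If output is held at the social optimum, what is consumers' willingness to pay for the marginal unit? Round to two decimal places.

Social marginal cost = private MC − MEB = 12.45 + 2.11x.
Set SMC = demand: 12.45 + 2.11x = 85.93 - 0.91x → x* = 24.3311.
Consumer price on the demand curve at x*: 85.93 − 0.91×24.3311 = 63.7887.

P = $63.79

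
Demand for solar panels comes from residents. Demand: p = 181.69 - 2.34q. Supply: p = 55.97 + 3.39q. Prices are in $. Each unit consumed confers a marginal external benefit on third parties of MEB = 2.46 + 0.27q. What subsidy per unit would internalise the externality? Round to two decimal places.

Social marginal benefit = demand + MEB = 184.15 - 2.07q.
Set SMB = MC: 184.15 - 2.07q = 55.97 + 3.39q → q* = 23.4762.
The Pigouvian subsidy equals MEB at q*: 2.46 + 0.27×23.4762 = 8.7986.

subsidy = $8.80 per unit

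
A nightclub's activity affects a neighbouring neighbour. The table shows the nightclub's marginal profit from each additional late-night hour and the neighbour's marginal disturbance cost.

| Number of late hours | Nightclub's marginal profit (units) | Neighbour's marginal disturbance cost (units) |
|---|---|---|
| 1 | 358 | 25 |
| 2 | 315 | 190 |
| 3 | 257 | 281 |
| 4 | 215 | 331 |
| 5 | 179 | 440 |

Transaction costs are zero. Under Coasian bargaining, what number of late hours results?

Bargaining reaches the level where marginal profit last exceeds marginal disturbance cost.
That holds through level 2 (315 ≥ 190) but not at 3 (257 < 281).

2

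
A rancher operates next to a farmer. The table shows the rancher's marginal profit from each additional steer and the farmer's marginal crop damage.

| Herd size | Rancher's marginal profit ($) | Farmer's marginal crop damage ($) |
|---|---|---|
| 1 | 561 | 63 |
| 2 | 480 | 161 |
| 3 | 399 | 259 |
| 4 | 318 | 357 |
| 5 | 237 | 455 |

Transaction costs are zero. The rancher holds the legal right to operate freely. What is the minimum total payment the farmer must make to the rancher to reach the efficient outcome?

Left alone the rancher would choose level 5 (marginal profit stays positive).
Efficient level: k* = 3 (marginal profit ≥ marginal crop damage through 3).
The farmer must at least cover the rancher's forgone profit from cutting 5→3: 318 + 237 = 555.

$555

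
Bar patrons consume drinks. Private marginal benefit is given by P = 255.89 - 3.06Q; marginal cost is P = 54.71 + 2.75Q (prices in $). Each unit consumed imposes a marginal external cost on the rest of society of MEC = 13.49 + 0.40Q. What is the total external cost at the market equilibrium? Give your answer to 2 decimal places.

Market equilibrium (private): 54.71 + 2.75Q = 255.89 - 3.06Q → Q_m = 34.6265.
Total external cost = ∫₀^{Q_m} (13.49 + 0.40Q) dQ = 13.49×34.6265 + ½×0.40×34.6265² = 706.9104.

$706.91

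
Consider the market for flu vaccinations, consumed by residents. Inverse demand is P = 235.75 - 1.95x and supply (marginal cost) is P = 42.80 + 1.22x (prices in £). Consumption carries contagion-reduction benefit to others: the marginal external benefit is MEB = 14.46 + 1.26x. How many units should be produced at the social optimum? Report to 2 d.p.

Social marginal benefit = demand + MEB = 250.21 - 0.69x.
Set SMB = MC: 250.21 - 0.69x = 42.80 + 1.22x → x* = 108.5916.

x* = 108.59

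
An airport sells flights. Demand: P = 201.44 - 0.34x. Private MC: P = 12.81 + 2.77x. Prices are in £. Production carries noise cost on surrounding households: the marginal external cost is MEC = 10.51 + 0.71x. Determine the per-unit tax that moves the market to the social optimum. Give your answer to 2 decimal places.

Social marginal cost = private MC + MEC = 23.32 + 3.48x.
Set SMC = demand: 23.32 + 3.48x = 201.44 - 0.34x → x* = 46.6283.
The Pigouvian tax equals MEC at x*: 10.51 + 0.71×46.6283 = 43.6161.

tax = £43.62 per unit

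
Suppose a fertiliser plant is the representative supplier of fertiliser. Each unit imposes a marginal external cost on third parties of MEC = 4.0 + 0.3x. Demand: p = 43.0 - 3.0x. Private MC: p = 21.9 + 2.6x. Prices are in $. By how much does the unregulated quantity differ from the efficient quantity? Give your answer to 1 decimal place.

Market equilibrium (private): 21.9 + 2.6x = 43.0 - 3.0x → x_m = 3.7679.
Social marginal cost = private MC + MEC = 25.9 + 2.9x.
Set SMC = demand: 25.9 + 2.9x = 43.0 - 3.0x → x* = 2.8983.
Gap = |3.7679 − 2.8983| = 0.8696.

0.9 units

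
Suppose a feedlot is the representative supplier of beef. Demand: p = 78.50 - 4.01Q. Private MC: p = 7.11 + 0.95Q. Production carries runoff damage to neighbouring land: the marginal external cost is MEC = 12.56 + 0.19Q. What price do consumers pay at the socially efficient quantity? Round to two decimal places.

P = 32.69

Social marginal cost = private MC + MEC = 19.67 + 1.14Q.
Set SMC = demand: 19.67 + 1.14Q = 78.50 - 4.01Q → Q* = 11.4233.
Consumer price on the demand curve at Q*: 78.50 − 4.01×11.4233 = 32.6926.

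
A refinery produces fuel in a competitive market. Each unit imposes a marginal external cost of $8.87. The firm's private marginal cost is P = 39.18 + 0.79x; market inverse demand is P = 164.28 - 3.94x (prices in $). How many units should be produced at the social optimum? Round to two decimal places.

x* = 24.57

Social marginal cost = private MC + MEC = 48.05 + 0.79x.
Set SMC = demand: 48.05 + 0.79x = 164.28 - 3.94x → x* = 24.5729.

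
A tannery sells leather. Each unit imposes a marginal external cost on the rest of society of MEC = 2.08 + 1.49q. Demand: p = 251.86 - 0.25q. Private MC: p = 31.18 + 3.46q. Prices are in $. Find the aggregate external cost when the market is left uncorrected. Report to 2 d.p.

Market equilibrium (private): 31.18 + 3.46q = 251.86 - 0.25q → q_m = 59.4825.
Total external cost = ∫₀^{q_m} (2.08 + 1.49q) dq = 2.08×59.4825 + ½×1.49×59.4825² = 2759.6586.

$2759.66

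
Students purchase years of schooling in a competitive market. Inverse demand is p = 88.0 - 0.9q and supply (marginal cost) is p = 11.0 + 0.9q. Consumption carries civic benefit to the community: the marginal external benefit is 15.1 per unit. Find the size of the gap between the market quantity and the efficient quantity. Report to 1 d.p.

Market equilibrium (private): 11.0 + 0.9q = 88.0 - 0.9q → q_m = 42.7778.
Social marginal benefit = demand + MEB = 103.1 - 0.9q.
Set SMB = MC: 103.1 - 0.9q = 11.0 + 0.9q → q* = 51.1667.
Gap = |42.7778 − 51.1667| = 8.3889.

8.4 units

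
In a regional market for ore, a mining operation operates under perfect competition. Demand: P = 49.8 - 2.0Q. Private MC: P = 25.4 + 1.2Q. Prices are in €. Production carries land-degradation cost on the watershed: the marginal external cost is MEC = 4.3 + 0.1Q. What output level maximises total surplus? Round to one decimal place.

Social marginal cost = private MC + MEC = 29.7 + 1.3Q.
Set SMC = demand: 29.7 + 1.3Q = 49.8 - 2.0Q → Q* = 6.0909.

Q* = 6.1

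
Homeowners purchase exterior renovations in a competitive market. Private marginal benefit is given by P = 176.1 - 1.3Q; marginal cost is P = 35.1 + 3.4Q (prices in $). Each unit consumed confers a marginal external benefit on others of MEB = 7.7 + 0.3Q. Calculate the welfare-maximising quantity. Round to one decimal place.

Q* = 33.8

Social marginal benefit = demand + MEB = 183.8 - Q.
Set SMB = MC: 183.8 - Q = 35.1 + 3.4Q → Q* = 33.7955.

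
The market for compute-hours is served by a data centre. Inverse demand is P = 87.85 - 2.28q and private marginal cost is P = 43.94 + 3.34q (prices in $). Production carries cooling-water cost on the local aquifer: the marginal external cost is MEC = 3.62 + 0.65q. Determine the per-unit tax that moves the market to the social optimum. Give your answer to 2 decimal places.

Social marginal cost = private MC + MEC = 47.56 + 3.99q.
Set SMC = demand: 47.56 + 3.99q = 87.85 - 2.28q → q* = 6.4258.
The Pigouvian tax equals MEC at q*: 3.62 + 0.65×6.4258 = 7.7968.

tax = $7.80 per unit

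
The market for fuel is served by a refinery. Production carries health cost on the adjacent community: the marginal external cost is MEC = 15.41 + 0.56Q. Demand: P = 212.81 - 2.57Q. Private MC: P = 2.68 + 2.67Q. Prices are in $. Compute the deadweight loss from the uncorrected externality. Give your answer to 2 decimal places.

Market equilibrium (private): 2.68 + 2.67Q = 212.81 - 2.57Q → Q_m = 40.1011.
Social marginal cost = private MC + MEC = 18.09 + 3.23Q.
Set SMC = demand: 18.09 + 3.23Q = 212.81 - 2.57Q → Q* = 33.5724.
Height of the DWL triangle at Q_m is SMC(Q_m) − demand(Q_m) = MEC(Q_m) = 37.8666.
DWL = ½ × 6.5287 × 37.8666 = 123.6098.

DWL = $123.61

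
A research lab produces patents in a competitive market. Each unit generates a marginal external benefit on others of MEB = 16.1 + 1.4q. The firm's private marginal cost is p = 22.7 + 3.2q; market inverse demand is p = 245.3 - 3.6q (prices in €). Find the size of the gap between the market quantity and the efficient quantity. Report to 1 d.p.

Market equilibrium (private): 22.7 + 3.2q = 245.3 - 3.6q → q_m = 32.7353.
Social marginal cost = private MC − MEB = 6.6 + 1.8q.
Set SMC = demand: 6.6 + 1.8q = 245.3 - 3.6q → q* = 44.2037.
Gap = |32.7353 − 44.2037| = 11.4684.

11.5 units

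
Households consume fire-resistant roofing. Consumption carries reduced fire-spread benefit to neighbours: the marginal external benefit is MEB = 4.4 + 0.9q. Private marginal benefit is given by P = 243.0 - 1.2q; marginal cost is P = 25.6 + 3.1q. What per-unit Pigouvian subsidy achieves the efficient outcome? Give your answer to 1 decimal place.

subsidy = 63.1 per unit

Social marginal benefit = demand + MEB = 247.4 - 0.3q.
Set SMB = MC: 247.4 - 0.3q = 25.6 + 3.1q → q* = 65.2353.
The Pigouvian subsidy equals MEB at q*: 4.4 + 0.9×65.2353 = 63.1118.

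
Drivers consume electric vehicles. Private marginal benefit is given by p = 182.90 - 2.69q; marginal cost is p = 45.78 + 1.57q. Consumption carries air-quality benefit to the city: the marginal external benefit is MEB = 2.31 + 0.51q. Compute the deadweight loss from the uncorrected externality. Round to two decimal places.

Market equilibrium (private): 45.78 + 1.57q = 182.90 - 2.69q → q_m = 32.1878.
Social marginal benefit = demand + MEB = 185.21 - 2.18q.
Set SMB = MC: 185.21 - 2.18q = 45.78 + 1.57q → q* = 37.1813.
Between q* and q_m the wedge SMB − MC runs linearly from 0 to MEB(q_m), so the loss is a triangle.
DWL = ½ × 4.9935 × 18.7258 = 46.7536.

DWL = 46.75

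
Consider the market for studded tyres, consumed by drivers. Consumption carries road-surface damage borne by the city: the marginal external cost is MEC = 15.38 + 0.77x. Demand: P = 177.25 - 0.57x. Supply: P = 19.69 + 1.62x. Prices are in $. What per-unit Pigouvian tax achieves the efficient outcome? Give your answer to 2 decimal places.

tax = $52.37 per unit

Social marginal benefit = demand − MEC = 161.87 - 1.34x.
Set SMB = MC: 161.87 - 1.34x = 19.69 + 1.62x → x* = 48.0338.
The Pigouvian tax equals MEC at x*: 15.38 + 0.77×48.0338 = 52.3660.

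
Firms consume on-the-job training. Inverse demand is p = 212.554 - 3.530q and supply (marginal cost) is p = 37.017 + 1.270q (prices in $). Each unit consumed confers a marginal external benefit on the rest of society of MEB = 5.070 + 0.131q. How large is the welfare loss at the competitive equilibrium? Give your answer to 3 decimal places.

Market equilibrium (private): 37.017 + 1.270q = 212.554 - 3.530q → q_m = 36.5702.
Social marginal benefit = demand + MEB = 217.624 - 3.399q.
Set SMB = MC: 217.624 - 3.399q = 37.017 + 1.270q → q* = 38.6822.
The welfare-loss triangle has base |q_m − q*| and height MEB(q_m) (the vertical gap between SMB and MC is zero at q* and MEB at q_m).
DWL = ½ × 2.1120 × 9.8607 = 10.4129.

DWL = $10.413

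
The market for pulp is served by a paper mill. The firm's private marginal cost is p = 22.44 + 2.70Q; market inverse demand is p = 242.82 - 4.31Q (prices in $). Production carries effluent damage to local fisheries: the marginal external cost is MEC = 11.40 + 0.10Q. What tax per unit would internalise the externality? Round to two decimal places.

tax = $14.34 per unit

Social marginal cost = private MC + MEC = 33.84 + 2.80Q.
Set SMC = demand: 33.84 + 2.80Q = 242.82 - 4.31Q → Q* = 29.3924.
The Pigouvian tax equals MEC at Q*: 11.40 + 0.10×29.3924 = 14.3392.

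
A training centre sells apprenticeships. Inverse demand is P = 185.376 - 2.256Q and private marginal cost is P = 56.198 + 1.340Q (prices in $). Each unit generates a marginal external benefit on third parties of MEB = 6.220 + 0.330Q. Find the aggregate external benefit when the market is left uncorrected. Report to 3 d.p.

Market equilibrium (private): 56.198 + 1.340Q = 185.376 - 2.256Q → Q_m = 35.9227.
Total external benefit = ∫₀^{Q_m} (6.220 + 0.330Q) dQ = 6.220×35.9227 + ½×0.330×35.9227² = 436.3619.

$436.362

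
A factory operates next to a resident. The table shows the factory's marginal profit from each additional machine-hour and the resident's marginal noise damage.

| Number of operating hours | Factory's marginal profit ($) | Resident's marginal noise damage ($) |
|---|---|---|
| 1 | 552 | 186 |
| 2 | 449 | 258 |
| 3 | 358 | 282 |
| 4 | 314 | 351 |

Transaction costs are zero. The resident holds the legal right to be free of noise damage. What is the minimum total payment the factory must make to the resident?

$726

Efficient level: marginal profit ≥ marginal noise damage through level 3, so k* = 3.
With the resident holding the right, the factory must at least compensate total damage at k*: 186 + 258 + 282 = 726.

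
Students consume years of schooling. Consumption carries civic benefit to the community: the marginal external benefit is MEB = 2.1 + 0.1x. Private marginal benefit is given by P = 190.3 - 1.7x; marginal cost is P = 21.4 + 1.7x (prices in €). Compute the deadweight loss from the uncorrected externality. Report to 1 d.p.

DWL = €7.6

Market equilibrium (private): 21.4 + 1.7x = 190.3 - 1.7x → x_m = 49.6765.
Social marginal benefit = demand + MEB = 192.4 - 1.6x.
Set SMB = MC: 192.4 - 1.6x = 21.4 + 1.7x → x* = 51.8182.
The loss is the area between SMB and MC from x* to x_m; with linear curves that's a triangle of height MEB(x_m).
DWL = ½ × 2.1417 × 7.0676 = 7.5683.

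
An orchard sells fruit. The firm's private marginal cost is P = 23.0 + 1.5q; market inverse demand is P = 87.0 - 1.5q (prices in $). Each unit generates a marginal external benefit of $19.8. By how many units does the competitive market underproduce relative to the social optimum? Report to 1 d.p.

Market equilibrium (private): 23.0 + 1.5q = 87.0 - 1.5q → q_m = 21.3333.
Social marginal cost = private MC − MEB = 3.2 + 1.5q.
Set SMC = demand: 3.2 + 1.5q = 87.0 - 1.5q → q* = 27.9333.
Gap = |21.3333 − 27.9333| = 6.6000.

6.6 units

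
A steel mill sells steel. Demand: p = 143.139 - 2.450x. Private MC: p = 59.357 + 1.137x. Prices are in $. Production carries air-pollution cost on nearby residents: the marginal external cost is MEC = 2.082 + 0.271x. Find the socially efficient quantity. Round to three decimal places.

Social marginal cost = private MC + MEC = 61.439 + 1.408x.
Set SMC = demand: 61.439 + 1.408x = 143.139 - 2.450x → x* = 21.1768.

x* = 21.177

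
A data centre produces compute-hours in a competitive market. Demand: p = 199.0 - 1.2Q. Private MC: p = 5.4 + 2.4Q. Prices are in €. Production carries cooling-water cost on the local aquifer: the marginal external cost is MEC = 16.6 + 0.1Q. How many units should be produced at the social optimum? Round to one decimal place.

Social marginal cost = private MC + MEC = 22.0 + 2.5Q.
Set SMC = demand: 22.0 + 2.5Q = 199.0 - 1.2Q → Q* = 47.8378.

Q* = 47.8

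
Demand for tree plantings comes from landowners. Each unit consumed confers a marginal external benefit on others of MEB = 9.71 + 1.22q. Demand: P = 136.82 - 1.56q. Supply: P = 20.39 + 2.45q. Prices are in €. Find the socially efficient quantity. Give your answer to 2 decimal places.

Social marginal benefit = demand + MEB = 146.53 - 0.34q.
Set SMB = MC: 146.53 - 0.34q = 20.39 + 2.45q → q* = 45.2115.

q* = 45.21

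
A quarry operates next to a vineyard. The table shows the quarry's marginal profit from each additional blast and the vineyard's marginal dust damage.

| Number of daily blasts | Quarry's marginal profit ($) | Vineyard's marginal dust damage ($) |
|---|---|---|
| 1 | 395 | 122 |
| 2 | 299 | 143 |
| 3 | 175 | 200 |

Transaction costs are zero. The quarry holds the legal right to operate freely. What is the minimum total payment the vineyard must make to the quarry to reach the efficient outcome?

Left alone the quarry would choose level 3 (marginal profit stays positive).
Efficient level: k* = 2 (marginal profit ≥ marginal dust damage through 2).
The vineyard must at least cover the quarry's forgone profit from cutting 3→2: 175 = 175.

$175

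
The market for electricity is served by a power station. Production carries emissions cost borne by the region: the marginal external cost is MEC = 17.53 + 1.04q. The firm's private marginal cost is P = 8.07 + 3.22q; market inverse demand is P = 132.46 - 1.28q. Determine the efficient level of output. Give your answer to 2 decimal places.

q* = 19.29

Social marginal cost = private MC + MEC = 25.60 + 4.26q.
Set SMC = demand: 25.60 + 4.26q = 132.46 - 1.28q → q* = 19.2888.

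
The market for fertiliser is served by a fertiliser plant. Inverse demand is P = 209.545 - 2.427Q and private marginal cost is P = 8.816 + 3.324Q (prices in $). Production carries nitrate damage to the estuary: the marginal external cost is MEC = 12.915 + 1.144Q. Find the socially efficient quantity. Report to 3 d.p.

Social marginal cost = private MC + MEC = 21.731 + 4.468Q.
Set SMC = demand: 21.731 + 4.468Q = 209.545 - 2.427Q → Q* = 27.2392.

Q* = 27.239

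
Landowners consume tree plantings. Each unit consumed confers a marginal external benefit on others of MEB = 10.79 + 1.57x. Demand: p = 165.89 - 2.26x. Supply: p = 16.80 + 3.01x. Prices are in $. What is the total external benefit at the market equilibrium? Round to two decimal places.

$933.52

Market equilibrium (private): 16.80 + 3.01x = 165.89 - 2.26x → x_m = 28.2903.
Total external benefit = ∫₀^{x_m} (10.79 + 1.57x) dx = 10.79×28.2903 + ½×1.57×28.2903² = 933.5201.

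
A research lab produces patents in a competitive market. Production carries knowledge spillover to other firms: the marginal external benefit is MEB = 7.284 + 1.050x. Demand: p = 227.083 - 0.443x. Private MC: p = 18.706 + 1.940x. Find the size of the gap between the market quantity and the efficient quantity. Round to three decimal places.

Market equilibrium (private): 18.706 + 1.940x = 227.083 - 0.443x → x_m = 87.4431.
Social marginal cost = private MC − MEB = 11.422 + 0.890x.
Set SMC = demand: 11.422 + 0.890x = 227.083 - 0.443x → x* = 161.7862.
Gap = |87.4431 − 161.7862| = 74.3431.

74.343 units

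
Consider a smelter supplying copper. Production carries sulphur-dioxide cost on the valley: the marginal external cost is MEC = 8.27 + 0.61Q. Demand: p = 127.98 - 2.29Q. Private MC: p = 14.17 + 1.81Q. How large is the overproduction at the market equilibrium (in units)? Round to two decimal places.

Market equilibrium (private): 14.17 + 1.81Q = 127.98 - 2.29Q → Q_m = 27.7585.
Social marginal cost = private MC + MEC = 22.44 + 2.42Q.
Set SMC = demand: 22.44 + 2.42Q = 127.98 - 2.29Q → Q* = 22.4076.
Gap = |27.7585 − 22.4076| = 5.3509.

5.35 units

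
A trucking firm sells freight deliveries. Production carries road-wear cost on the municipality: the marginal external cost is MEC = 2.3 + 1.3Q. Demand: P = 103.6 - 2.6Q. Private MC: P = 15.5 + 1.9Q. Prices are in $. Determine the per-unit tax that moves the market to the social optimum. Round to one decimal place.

Social marginal cost = private MC + MEC = 17.8 + 3.2Q.
Set SMC = demand: 17.8 + 3.2Q = 103.6 - 2.6Q → Q* = 14.7931.
The Pigouvian tax equals MEC at Q*: 2.3 + 1.3×14.7931 = 21.5310.

tax = $21.5 per unit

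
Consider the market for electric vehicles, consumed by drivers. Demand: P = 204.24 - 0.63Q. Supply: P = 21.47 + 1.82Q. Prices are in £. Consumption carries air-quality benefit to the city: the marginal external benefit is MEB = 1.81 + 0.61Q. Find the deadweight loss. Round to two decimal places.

Market equilibrium (private): 21.47 + 1.82Q = 204.24 - 0.63Q → Q_m = 74.6000.
Social marginal benefit = demand + MEB = 206.05 - 0.02Q.
Set SMB = MC: 206.05 - 0.02Q = 21.47 + 1.82Q → Q* = 100.3152.
The loss is the area between SMB and MC from Q* to Q_m; with linear curves that's a triangle of height MEB(Q_m).
DWL = ½ × 25.7152 × 47.3160 = 608.3702.

DWL = £608.37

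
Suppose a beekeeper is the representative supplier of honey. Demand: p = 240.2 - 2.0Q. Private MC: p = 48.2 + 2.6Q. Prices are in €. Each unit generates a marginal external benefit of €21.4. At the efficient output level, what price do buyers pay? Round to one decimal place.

Social marginal cost = private MC − MEB = 26.8 + 2.6Q.
Set SMC = demand: 26.8 + 2.6Q = 240.2 - 2.0Q → Q* = 46.3913.
Consumer price on the demand curve at Q*: 240.2 − 2.0×46.3913 = 147.4174.

P = €147.4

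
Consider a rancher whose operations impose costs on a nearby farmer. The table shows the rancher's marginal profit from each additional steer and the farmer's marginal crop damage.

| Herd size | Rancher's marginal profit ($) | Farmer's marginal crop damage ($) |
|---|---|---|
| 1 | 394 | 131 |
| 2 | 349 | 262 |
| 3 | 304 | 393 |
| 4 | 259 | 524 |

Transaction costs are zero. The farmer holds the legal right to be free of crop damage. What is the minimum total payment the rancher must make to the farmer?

Efficient level: marginal profit ≥ marginal crop damage through level 2, so k* = 2.
With the farmer holding the right, the rancher must at least compensate total damage at k*: 131 + 262 = 393.

$393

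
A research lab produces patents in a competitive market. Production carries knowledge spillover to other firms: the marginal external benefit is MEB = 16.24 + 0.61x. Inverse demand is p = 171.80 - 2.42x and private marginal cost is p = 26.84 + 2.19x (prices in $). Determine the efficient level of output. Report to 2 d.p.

Social marginal cost = private MC − MEB = 10.60 + 1.58x.
Set SMC = demand: 10.60 + 1.58x = 171.80 - 2.42x → x* = 40.3000.

x* = 40.30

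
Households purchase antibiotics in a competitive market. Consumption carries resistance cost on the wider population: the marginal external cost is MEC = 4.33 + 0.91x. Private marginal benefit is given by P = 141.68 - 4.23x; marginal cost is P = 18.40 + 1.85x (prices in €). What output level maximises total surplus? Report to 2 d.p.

x* = 17.02

Social marginal benefit = demand − MEC = 137.35 - 5.14x.
Set SMB = MC: 137.35 - 5.14x = 18.40 + 1.85x → x* = 17.0172.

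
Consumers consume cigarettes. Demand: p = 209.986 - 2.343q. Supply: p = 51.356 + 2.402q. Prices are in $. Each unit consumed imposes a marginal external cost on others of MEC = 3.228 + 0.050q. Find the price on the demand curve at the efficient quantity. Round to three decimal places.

Social marginal benefit = demand − MEC = 206.758 - 2.393q.
Set SMB = MC: 206.758 - 2.393q = 51.356 + 2.402q → q* = 32.4092.
Consumer price on the demand curve at q*: 209.986 − 2.343×32.4092 = 134.0512.

P = $134.051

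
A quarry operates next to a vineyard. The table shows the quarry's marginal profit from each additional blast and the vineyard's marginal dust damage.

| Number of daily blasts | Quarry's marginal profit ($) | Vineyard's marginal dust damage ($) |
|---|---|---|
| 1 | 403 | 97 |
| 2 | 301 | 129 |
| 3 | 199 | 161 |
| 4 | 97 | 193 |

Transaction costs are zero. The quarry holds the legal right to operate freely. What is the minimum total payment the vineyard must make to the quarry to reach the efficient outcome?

Left alone the quarry would choose level 4 (marginal profit stays positive).
Efficient level: k* = 3 (marginal profit ≥ marginal dust damage through 3).
The vineyard must at least cover the quarry's forgone profit from cutting 4→3: 97 = 97.

$97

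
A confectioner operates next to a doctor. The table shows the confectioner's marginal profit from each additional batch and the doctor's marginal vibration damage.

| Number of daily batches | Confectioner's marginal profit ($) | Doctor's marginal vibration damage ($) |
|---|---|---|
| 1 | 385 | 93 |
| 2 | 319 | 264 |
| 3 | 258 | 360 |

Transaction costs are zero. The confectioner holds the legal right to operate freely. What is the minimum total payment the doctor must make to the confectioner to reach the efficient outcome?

$258

Left alone the confectioner would choose level 3 (marginal profit stays positive).
Efficient level: k* = 2 (marginal profit ≥ marginal vibration damage through 2).
The doctor must at least cover the confectioner's forgone profit from cutting 3→2: 258 = 258.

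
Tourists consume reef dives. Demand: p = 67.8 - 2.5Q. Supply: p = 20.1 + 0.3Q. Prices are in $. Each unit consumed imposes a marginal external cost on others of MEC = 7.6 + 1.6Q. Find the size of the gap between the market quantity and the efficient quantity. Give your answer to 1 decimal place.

Market equilibrium (private): 20.1 + 0.3Q = 67.8 - 2.5Q → Q_m = 17.0357.
Social marginal benefit = demand − MEC = 60.2 - 4.1Q.
Set SMB = MC: 60.2 - 4.1Q = 20.1 + 0.3Q → Q* = 9.1136.
Gap = |17.0357 − 9.1136| = 7.9221.

7.9 units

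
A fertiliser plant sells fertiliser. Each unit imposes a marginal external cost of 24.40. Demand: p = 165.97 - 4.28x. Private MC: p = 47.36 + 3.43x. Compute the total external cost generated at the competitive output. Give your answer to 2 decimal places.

375.37

Market equilibrium (private): 47.36 + 3.43x = 165.97 - 4.28x → x_m = 15.3839.
Total external cost = MEC × x_m = 24.40 × 15.3839 = 375.3672.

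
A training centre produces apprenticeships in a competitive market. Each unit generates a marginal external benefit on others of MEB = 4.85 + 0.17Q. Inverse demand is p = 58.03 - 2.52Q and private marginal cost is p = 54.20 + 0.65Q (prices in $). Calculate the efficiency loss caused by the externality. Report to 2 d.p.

Market equilibrium (private): 54.20 + 0.65Q = 58.03 - 2.52Q → Q_m = 1.2082.
Social marginal cost = private MC − MEB = 49.35 + 0.48Q.
Set SMC = demand: 49.35 + 0.48Q = 58.03 - 2.52Q → Q* = 2.8933.
The welfare-loss triangle has base |Q_m − Q*| and height MEB(Q_m) (the vertical gap between SMC and demand is zero at Q* and MEB at Q_m).
DWL = ½ × 1.6851 × 5.0554 = 4.2594.

DWL = $4.26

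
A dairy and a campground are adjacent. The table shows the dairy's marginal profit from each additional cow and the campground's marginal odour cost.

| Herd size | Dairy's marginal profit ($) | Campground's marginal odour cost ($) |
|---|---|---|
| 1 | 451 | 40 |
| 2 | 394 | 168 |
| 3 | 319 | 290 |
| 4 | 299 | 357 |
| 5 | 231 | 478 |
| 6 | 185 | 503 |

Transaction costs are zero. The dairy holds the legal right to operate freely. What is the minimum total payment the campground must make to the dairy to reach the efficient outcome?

Left alone the dairy would choose level 6 (marginal profit stays positive).
Efficient level: k* = 3 (marginal profit ≥ marginal odour cost through 3).
The campground must at least cover the dairy's forgone profit from cutting 6→3: 299 + 231 + 185 = 715.

$715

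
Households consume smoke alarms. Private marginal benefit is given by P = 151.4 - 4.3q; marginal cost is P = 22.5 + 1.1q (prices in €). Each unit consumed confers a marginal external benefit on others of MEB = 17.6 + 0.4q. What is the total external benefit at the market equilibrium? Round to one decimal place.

€534.1

Market equilibrium (private): 22.5 + 1.1q = 151.4 - 4.3q → q_m = 23.8704.
Total external benefit = ∫₀^{q_m} (17.6 + 0.4q) dq = 17.6×23.8704 + ½×0.4×23.8704² = 534.0782.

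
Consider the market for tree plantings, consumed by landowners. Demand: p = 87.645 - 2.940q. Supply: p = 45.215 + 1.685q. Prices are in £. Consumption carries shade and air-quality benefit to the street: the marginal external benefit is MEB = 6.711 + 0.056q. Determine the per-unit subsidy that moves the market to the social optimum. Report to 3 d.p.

Social marginal benefit = demand + MEB = 94.356 - 2.884q.
Set SMB = MC: 94.356 - 2.884q = 45.215 + 1.685q → q* = 10.7553.
The Pigouvian subsidy equals MEB at q*: 6.711 + 0.056×10.7553 = 7.3133.

subsidy = £7.313 per unit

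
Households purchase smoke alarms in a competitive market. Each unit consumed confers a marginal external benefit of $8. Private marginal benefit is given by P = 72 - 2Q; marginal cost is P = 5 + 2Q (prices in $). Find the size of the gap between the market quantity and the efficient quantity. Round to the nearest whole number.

Market equilibrium (private): 5 + 2Q = 72 - 2Q → Q_m = 16.7500.
Social marginal benefit = demand + MEB = 80 - 2Q.
Set SMB = MC: 80 - 2Q = 5 + 2Q → Q* = 18.7500.
Gap = |16.7500 − 18.7500| = 2.0000.

2 units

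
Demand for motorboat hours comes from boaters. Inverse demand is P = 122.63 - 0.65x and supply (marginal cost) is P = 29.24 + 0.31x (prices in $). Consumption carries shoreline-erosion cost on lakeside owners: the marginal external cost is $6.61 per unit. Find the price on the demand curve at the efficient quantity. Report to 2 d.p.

P = $63.87

Social marginal benefit = demand − MEC = 116.02 - 0.65x.
Set SMB = MC: 116.02 - 0.65x = 29.24 + 0.31x → x* = 90.3958.
Consumer price on the demand curve at x*: 122.63 − 0.65×90.3958 = 63.8727.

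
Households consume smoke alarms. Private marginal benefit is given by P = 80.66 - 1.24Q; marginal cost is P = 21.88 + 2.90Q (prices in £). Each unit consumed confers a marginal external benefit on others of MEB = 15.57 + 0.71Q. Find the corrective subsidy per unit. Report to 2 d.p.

subsidy = £30.96 per unit

Social marginal benefit = demand + MEB = 96.23 - 0.53Q.
Set SMB = MC: 96.23 - 0.53Q = 21.88 + 2.90Q → Q* = 21.6764.
The Pigouvian subsidy equals MEB at Q*: 15.57 + 0.71×21.6764 = 30.9602.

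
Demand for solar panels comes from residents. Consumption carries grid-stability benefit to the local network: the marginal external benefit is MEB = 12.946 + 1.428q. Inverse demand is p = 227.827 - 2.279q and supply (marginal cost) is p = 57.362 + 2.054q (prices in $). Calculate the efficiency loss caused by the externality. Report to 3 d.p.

Market equilibrium (private): 57.362 + 2.054q = 227.827 - 2.279q → q_m = 39.3411.
Social marginal benefit = demand + MEB = 240.773 - 0.851q.
Set SMB = MC: 240.773 - 0.851q = 57.362 + 2.054q → q* = 63.1363.
Height of the DWL triangle at q_m is SMB(q_m) − MC(q_m) = MEB(q_m) = 69.1251.
DWL = ½ × 23.7952 × 69.1251 = 822.4228.

DWL = $822.423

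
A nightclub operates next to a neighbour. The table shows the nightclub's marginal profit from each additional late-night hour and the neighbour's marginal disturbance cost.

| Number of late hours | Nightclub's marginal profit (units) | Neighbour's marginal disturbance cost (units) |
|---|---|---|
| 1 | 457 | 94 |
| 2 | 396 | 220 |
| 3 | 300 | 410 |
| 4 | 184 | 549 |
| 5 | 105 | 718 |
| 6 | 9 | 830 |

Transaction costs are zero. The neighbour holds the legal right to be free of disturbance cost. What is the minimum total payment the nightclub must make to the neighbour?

Efficient level: marginal profit ≥ marginal disturbance cost through level 2, so k* = 2.
With the neighbour holding the right, the nightclub must at least compensate total damage at k*: 94 + 220 = 314.

314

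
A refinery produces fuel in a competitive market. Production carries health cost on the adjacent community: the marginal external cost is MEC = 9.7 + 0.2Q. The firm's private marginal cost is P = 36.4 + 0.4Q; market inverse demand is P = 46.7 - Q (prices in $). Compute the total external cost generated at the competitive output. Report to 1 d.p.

Market equilibrium (private): 36.4 + 0.4Q = 46.7 - Q → Q_m = 7.3571.
Total external cost = ∫₀^{Q_m} (9.7 + 0.2Q) dQ = 9.7×7.3571 + ½×0.2×7.3571² = 76.7766.

$76.8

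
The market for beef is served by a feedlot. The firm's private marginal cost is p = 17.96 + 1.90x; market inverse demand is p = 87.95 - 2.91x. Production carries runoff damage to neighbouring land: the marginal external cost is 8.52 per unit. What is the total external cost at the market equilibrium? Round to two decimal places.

123.97

Market equilibrium (private): 17.96 + 1.90x = 87.95 - 2.91x → x_m = 14.5509.
Total external cost = MEC × x_m = 8.52 × 14.5509 = 123.9737.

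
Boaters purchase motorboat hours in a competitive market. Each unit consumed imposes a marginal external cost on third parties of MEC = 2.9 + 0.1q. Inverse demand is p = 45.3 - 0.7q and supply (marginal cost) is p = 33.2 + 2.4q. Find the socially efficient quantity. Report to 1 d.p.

q* = 2.9

Social marginal benefit = demand − MEC = 42.4 - 0.8q.
Set SMB = MC: 42.4 - 0.8q = 33.2 + 2.4q → q* = 2.8750.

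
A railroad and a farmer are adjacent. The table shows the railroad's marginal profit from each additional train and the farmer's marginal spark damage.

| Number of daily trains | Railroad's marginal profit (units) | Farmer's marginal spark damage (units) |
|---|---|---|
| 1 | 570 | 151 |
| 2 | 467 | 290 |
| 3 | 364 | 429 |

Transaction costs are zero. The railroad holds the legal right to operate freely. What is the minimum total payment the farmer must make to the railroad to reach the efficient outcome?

Left alone the railroad would choose level 3 (marginal profit stays positive).
Efficient level: k* = 2 (marginal profit ≥ marginal spark damage through 2).
The farmer must at least cover the railroad's forgone profit from cutting 3→2: 364 = 364.

364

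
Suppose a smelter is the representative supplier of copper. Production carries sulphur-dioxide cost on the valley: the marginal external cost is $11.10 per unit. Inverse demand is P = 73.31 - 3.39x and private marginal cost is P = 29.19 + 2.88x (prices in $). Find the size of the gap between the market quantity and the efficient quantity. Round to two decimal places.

1.77 units

Market equilibrium (private): 29.19 + 2.88x = 73.31 - 3.39x → x_m = 7.0367.
Social marginal cost = private MC + MEC = 40.29 + 2.88x.
Set SMC = demand: 40.29 + 2.88x = 73.31 - 3.39x → x* = 5.2663.
Gap = |7.0367 − 5.2663| = 1.7704.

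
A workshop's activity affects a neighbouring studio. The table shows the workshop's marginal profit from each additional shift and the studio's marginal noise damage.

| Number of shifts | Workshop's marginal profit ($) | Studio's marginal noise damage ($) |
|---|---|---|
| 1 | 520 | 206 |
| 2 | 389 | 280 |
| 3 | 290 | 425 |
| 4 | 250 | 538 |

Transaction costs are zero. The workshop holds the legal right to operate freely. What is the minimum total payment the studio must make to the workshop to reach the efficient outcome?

Left alone the workshop would choose level 4 (marginal profit stays positive).
Efficient level: k* = 2 (marginal profit ≥ marginal noise damage through 2).
The studio must at least cover the workshop's forgone profit from cutting 4→2: 290 + 250 = 540.

$540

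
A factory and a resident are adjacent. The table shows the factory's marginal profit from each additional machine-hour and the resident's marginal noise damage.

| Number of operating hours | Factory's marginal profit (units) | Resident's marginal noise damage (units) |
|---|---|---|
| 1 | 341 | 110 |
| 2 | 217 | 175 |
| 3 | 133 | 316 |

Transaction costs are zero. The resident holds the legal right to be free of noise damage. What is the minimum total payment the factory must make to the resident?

285

Efficient level: marginal profit ≥ marginal noise damage through level 2, so k* = 2.
With the resident holding the right, the factory must at least compensate total damage at k*: 110 + 175 = 285.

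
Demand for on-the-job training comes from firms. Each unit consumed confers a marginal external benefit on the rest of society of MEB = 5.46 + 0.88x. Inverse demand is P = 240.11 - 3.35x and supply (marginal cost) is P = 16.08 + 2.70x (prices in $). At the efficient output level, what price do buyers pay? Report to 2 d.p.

P = $91.41

Social marginal benefit = demand + MEB = 245.57 - 2.47x.
Set SMB = MC: 245.57 - 2.47x = 16.08 + 2.70x → x* = 44.3888.
Consumer price on the demand curve at x*: 240.11 − 3.35×44.3888 = 91.4075.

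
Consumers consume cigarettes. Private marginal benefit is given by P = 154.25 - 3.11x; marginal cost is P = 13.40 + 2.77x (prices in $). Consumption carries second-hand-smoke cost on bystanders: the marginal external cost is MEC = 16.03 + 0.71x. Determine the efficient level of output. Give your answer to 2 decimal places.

x* = 18.94

Social marginal benefit = demand − MEC = 138.22 - 3.82x.
Set SMB = MC: 138.22 - 3.82x = 13.40 + 2.77x → x* = 18.9408.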